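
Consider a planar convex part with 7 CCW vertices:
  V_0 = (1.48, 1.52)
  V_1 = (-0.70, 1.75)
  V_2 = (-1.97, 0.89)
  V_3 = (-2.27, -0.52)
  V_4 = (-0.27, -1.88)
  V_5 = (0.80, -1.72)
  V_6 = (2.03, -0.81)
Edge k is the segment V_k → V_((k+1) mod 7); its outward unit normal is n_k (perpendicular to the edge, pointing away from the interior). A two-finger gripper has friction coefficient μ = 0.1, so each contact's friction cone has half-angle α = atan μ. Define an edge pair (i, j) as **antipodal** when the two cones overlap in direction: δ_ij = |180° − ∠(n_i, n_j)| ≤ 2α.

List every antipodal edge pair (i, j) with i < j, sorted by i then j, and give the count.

count = 1; pairs: (1,5)

α = atan 0.1 = 5.71°;  2α = 11.42°
n_0 = (+0.1049, +0.9945)
n_1 = (-0.5607, +0.8280)
n_2 = (-0.9781, +0.2081)
n_3 = (-0.5623, -0.8269)
n_4 = (+0.1479, -0.9890)
n_5 = (+0.5948, -0.8039)
n_6 = (+0.9733, +0.2297)
  (0,1): δ = 139.87°  ·
  (0,2): δ = 95.99°  ·
  (0,3): δ = 28.19°  ·
  (0,4): δ = 14.53°  ·
  (0,5): δ = 42.52°  ·
  (0,6): δ = 109.30°  ·
  (1,2): δ = 136.12°  ·
  (1,3): δ = 68.32°  ·
  (1,4): δ = 25.60°  ·
  (1,5): δ = 2.39°  ✓
  (1,6): δ = 69.18°  ·
  (2,3): δ = 112.20°  ·
  (2,4): δ = 69.48°  ·
  (2,5): δ = 41.49°  ·
  (2,6): δ = 25.29°  ·
  (3,4): δ = 137.28°  ·
  (3,5): δ = 109.29°  ·
  (3,6): δ = 42.50°  ·
  (4,5): δ = 152.01°  ·
  (4,6): δ = 85.22°  ·
  (5,6): δ = 113.21°  ·
antipodal pairs: 1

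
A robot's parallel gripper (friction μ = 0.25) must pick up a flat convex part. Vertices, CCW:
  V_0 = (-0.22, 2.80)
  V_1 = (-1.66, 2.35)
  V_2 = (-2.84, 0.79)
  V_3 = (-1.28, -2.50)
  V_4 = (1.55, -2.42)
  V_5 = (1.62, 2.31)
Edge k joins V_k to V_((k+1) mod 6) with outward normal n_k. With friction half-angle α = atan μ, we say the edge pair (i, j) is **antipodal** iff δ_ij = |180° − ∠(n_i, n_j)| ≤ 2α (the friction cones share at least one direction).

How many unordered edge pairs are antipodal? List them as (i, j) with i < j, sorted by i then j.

α = atan 0.25 = 14.04°;  2α = 28.07°
n_0 = (-0.2983, +0.9545)
n_1 = (-0.7975, +0.6033)
n_2 = (-0.9036, -0.4284)
n_3 = (+0.0283, -0.9996)
n_4 = (+0.9999, -0.0148)
n_5 = (+0.2573, +0.9663)
  (0,1): δ = 144.46°  ·
  (0,2): δ = 81.99°  ·
  (0,3): δ = 15.73°  ✓
  (0,4): δ = 71.80°  ·
  (0,5): δ = 147.73°  ·
  (1,2): δ = 117.53°  ·
  (1,3): δ = 51.28°  ·
  (1,4): δ = 36.26°  ·
  (1,5): δ = 112.19°  ·
  (2,3): δ = 113.75°  ·
  (2,4): δ = 26.22°  ✓
  (2,5): δ = 49.72°  ·
  (3,4): δ = 92.47°  ·
  (3,5): δ = 16.53°  ✓
  (4,5): δ = 104.06°  ·
antipodal pairs: 3

count = 3; pairs: (0,3), (2,4), (3,5)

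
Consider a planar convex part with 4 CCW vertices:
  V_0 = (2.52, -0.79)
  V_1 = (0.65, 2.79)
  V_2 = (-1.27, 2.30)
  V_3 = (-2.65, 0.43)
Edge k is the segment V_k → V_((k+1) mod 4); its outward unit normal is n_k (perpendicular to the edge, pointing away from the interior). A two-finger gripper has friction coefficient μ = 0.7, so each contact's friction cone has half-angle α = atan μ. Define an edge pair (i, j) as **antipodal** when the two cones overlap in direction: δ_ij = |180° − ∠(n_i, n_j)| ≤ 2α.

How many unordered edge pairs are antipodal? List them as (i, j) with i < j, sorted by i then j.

count = 4; pairs: (0,2), (0,3), (1,3), (2,3)

α = atan 0.7 = 34.99°;  2α = 69.98°
n_0 = (+0.8864, +0.4630)
n_1 = (-0.2473, +0.9689)
n_2 = (-0.8046, +0.5938)
n_3 = (-0.2297, -0.9733)
  (0,1): δ = 103.26°  ·
  (0,2): δ = 64.01°  ✓
  (0,3): δ = 49.14°  ✓
  (1,2): δ = 140.74°  ·
  (1,3): δ = 27.59°  ✓
  (2,3): δ = 66.85°  ✓
antipodal pairs: 4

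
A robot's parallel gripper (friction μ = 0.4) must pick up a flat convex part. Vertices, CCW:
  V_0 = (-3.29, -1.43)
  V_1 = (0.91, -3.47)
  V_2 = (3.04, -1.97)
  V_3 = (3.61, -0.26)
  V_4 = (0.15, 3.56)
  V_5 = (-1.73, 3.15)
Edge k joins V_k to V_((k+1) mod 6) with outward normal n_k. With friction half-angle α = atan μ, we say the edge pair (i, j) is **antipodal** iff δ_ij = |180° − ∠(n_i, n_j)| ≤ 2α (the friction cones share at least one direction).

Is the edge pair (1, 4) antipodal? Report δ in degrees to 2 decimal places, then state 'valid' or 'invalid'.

α = atan 0.4 = 21.80°;  2α = 43.60°
edge 1: e_1 = (+2.13, +1.50);  n_1 = (+0.5758, -0.8176)
edge 4: e_4 = (-1.88, -0.41);  n_4 = (-0.2131, +0.9770)
∠(n_1, n_4) = 157.15°
δ = |180° − 157.15°| = 22.85°
22.85° ≤ 2α = 43.60°  →  valid

δ = 22.85°, valid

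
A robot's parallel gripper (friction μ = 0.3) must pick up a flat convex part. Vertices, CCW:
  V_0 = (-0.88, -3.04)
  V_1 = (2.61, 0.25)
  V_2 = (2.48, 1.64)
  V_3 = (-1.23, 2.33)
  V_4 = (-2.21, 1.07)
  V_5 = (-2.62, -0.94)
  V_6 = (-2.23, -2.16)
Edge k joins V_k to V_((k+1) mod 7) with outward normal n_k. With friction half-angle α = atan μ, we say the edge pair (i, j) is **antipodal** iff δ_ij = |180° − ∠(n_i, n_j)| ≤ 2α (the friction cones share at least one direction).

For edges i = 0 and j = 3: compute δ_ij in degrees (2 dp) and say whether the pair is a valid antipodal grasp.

α = atan 0.3 = 16.70°;  2α = 33.40°
edge 0: e_0 = (+3.49, +3.29);  n_0 = (+0.6859, -0.7276)
edge 3: e_3 = (-0.98, -1.26);  n_3 = (-0.7894, +0.6139)
∠(n_0, n_3) = 171.19°
δ = |180° − 171.19°| = 8.81°
8.81° ≤ 2α = 33.40°  →  valid

δ = 8.81°, valid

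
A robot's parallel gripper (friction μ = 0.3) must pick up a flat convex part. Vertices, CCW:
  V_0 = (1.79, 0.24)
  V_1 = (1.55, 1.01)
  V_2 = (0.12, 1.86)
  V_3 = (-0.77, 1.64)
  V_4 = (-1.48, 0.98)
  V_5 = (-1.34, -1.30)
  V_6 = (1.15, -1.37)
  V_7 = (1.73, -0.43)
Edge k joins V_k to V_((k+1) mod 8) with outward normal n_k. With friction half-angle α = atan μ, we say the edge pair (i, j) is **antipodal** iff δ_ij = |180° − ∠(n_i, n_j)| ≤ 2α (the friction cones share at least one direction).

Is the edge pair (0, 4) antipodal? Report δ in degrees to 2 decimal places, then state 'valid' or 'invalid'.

δ = 13.80°, valid

α = atan 0.3 = 16.70°;  2α = 33.40°
edge 0: e_0 = (-0.24, +0.77);  n_0 = (+0.9547, +0.2976)
edge 4: e_4 = (+0.14, -2.28);  n_4 = (-0.9981, -0.0613)
∠(n_0, n_4) = 166.20°
δ = |180° − 166.20°| = 13.80°
13.80° ≤ 2α = 33.40°  →  valid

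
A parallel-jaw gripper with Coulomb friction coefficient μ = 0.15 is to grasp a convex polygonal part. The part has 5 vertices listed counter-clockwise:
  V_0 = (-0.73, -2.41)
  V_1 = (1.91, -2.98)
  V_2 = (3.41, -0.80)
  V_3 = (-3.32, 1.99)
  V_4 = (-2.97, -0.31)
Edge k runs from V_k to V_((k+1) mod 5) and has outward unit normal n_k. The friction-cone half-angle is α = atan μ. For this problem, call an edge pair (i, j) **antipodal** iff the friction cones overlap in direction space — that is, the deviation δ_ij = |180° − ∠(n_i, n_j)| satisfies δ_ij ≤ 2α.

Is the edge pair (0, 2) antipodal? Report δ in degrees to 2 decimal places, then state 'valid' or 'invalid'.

α = atan 0.15 = 8.53°;  2α = 17.06°
edge 0: e_0 = (+2.64, -0.57);  n_0 = (-0.2110, -0.9775)
edge 2: e_2 = (-6.73, +2.79);  n_2 = (+0.3830, +0.9238)
∠(n_0, n_2) = 169.67°
δ = |180° − 169.67°| = 10.33°
10.33° ≤ 2α = 17.06°  →  valid

δ = 10.33°, valid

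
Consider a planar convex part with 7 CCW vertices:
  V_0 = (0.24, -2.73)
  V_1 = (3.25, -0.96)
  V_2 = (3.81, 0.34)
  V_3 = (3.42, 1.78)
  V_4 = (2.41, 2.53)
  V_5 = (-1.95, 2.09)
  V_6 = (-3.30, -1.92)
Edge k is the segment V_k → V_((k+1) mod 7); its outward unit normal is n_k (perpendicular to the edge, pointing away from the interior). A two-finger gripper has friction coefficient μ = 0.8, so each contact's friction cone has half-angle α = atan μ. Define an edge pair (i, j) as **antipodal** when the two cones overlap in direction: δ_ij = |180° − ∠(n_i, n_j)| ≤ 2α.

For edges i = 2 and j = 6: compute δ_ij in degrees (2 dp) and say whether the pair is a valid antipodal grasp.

α = atan 0.8 = 38.66°;  2α = 77.32°
edge 2: e_2 = (-0.39, +1.44);  n_2 = (+0.9652, +0.2614)
edge 6: e_6 = (+3.54, -0.81);  n_6 = (-0.2230, -0.9748)
∠(n_2, n_6) = 118.04°
δ = |180° − 118.04°| = 61.96°
61.96° ≤ 2α = 77.32°  →  valid

δ = 61.96°, valid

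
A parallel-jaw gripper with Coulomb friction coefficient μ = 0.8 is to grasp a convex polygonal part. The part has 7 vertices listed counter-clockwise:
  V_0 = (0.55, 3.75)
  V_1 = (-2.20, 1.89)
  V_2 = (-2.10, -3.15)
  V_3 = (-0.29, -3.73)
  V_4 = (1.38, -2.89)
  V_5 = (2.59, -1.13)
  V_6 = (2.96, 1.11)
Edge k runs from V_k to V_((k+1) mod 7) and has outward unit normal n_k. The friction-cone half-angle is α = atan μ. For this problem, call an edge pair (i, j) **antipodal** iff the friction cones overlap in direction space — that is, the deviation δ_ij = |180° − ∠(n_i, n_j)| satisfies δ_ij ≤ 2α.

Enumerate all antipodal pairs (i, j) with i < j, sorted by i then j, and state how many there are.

α = atan 0.8 = 38.66°;  2α = 77.32°
n_0 = (-0.5602, +0.8283)
n_1 = (-0.9998, -0.0198)
n_2 = (-0.3052, -0.9523)
n_3 = (+0.4494, -0.8934)
n_4 = (+0.8240, -0.5665)
n_5 = (+0.9866, -0.1630)
n_6 = (+0.7385, +0.6742)
  (0,1): δ = 122.94°  ·
  (0,2): δ = 51.84°  ✓
  (0,3): δ = 7.37°  ✓
  (0,4): δ = 21.42°  ✓
  (0,5): δ = 46.55°  ✓
  (0,6): δ = 98.32°  ·
  (1,2): δ = 108.90°  ·
  (1,3): δ = 64.43°  ✓
  (1,4): δ = 35.65°  ✓
  (1,5): δ = 10.52°  ✓
  (1,6): δ = 41.26°  ✓
  (2,3): δ = 135.53°  ·
  (2,4): δ = 106.74°  ·
  (2,5): δ = 81.61°  ·
  (2,6): δ = 29.84°  ✓
  (3,4): δ = 151.21°  ·
  (3,5): δ = 126.08°  ·
  (3,6): δ = 74.31°  ✓
  (4,5): δ = 154.87°  ·
  (4,6): δ = 103.10°  ·
  (5,6): δ = 128.23°  ·
antipodal pairs: 10

count = 10; pairs: (0,2), (0,3), (0,4), (0,5), (1,3), (1,4), (1,5), (1,6), (2,6), (3,6)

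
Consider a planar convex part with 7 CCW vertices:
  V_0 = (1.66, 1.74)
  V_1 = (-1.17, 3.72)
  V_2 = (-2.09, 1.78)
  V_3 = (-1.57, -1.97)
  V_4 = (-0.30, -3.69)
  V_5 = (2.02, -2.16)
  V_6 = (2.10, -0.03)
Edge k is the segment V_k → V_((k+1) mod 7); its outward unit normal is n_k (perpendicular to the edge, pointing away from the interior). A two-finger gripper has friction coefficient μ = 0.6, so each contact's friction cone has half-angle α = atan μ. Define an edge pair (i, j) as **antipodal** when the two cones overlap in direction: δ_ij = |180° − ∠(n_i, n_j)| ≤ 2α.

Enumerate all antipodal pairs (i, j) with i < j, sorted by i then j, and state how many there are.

α = atan 0.6 = 30.96°;  2α = 61.93°
n_0 = (+0.5733, +0.8194)
n_1 = (-0.9035, +0.4285)
n_2 = (-0.9905, -0.1374)
n_3 = (-0.8045, -0.5940)
n_4 = (+0.5505, -0.8348)
n_5 = (+0.9993, -0.0375)
n_6 = (+0.9705, +0.2412)
  (0,1): δ = 80.39°  ·
  (0,2): δ = 47.13°  ✓
  (0,3): δ = 18.58°  ✓
  (0,4): δ = 68.38°  ·
  (0,5): δ = 122.83°  ·
  (0,6): δ = 138.94°  ·
  (1,2): δ = 146.73°  ·
  (1,3): δ = 118.19°  ·
  (1,4): δ = 31.22°  ✓
  (1,5): δ = 23.22°  ✓
  (1,6): δ = 39.33°  ✓
  (2,3): δ = 151.45°  ·
  (2,4): δ = 64.49°  ·
  (2,5): δ = 10.05°  ✓
  (2,6): δ = 6.07°  ✓
  (3,4): δ = 93.04°  ·
  (3,5): δ = 38.59°  ✓
  (3,6): δ = 22.48°  ✓
  (4,5): δ = 125.56°  ·
  (4,6): δ = 109.44°  ·
  (5,6): δ = 163.89°  ·
antipodal pairs: 9

count = 9; pairs: (0,2), (0,3), (1,4), (1,5), (1,6), (2,5), (2,6), (3,5), (3,6)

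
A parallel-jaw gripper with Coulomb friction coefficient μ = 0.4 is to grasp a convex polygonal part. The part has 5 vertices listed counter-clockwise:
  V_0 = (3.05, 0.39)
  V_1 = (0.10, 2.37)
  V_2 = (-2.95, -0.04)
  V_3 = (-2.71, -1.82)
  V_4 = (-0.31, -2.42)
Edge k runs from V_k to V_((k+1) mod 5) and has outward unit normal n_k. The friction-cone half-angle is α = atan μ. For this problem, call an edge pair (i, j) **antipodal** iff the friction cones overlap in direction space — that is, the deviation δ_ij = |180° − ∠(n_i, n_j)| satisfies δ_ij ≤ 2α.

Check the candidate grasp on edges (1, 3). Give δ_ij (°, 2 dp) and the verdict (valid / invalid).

α = atan 0.4 = 21.80°;  2α = 43.60°
edge 1: e_1 = (-3.05, -2.41);  n_1 = (-0.6200, +0.7846)
edge 3: e_3 = (+2.40, -0.60);  n_3 = (-0.2425, -0.9701)
∠(n_1, n_3) = 127.65°
δ = |180° − 127.65°| = 52.35°
52.35° > 2α = 43.60°  →  invalid

δ = 52.35°, invalid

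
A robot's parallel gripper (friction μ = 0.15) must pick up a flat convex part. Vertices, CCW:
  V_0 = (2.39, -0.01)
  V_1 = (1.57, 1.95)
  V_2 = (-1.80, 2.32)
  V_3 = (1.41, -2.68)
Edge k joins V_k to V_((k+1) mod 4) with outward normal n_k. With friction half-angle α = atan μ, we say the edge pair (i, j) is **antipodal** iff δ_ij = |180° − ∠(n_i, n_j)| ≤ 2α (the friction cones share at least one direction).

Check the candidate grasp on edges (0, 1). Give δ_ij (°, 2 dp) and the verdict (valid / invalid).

α = atan 0.15 = 8.53°;  2α = 17.06°
edge 0: e_0 = (-0.82, +1.96);  n_0 = (+0.9225, +0.3860)
edge 1: e_1 = (-3.37, +0.37);  n_1 = (+0.1091, +0.9940)
∠(n_0, n_1) = 61.03°
δ = |180° − 61.03°| = 118.97°
118.97° > 2α = 17.06°  →  invalid

δ = 118.97°, invalid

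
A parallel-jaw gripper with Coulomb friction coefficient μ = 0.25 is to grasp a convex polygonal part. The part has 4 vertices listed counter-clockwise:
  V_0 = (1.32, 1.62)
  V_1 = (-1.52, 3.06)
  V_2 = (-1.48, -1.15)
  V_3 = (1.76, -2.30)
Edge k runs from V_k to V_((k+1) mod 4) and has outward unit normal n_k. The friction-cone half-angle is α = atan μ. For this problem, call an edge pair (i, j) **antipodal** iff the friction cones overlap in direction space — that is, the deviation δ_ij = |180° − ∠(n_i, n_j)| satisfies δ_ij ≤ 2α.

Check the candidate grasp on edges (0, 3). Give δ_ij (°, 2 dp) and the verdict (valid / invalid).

α = atan 0.25 = 14.04°;  2α = 28.07°
edge 0: e_0 = (-2.84, +1.44);  n_0 = (+0.4522, +0.8919)
edge 3: e_3 = (-0.44, +3.92);  n_3 = (+0.9938, +0.1115)
∠(n_0, n_3) = 56.71°
δ = |180° − 56.71°| = 123.29°
123.29° > 2α = 28.07°  →  invalid

δ = 123.29°, invalid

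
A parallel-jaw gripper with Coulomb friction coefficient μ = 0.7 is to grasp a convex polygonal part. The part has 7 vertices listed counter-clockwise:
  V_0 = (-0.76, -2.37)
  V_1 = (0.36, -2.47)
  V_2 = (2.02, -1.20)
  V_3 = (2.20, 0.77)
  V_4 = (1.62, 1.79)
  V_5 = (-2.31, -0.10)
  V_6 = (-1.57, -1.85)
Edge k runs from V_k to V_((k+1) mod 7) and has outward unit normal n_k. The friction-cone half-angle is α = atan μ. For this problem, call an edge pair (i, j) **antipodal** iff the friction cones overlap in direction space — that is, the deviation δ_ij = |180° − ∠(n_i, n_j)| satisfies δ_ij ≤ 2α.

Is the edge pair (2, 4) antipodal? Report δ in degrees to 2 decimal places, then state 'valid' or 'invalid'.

δ = 59.10°, valid

α = atan 0.7 = 34.99°;  2α = 69.98°
edge 2: e_2 = (+0.18, +1.97);  n_2 = (+0.9959, -0.0910)
edge 4: e_4 = (-3.93, -1.89);  n_4 = (-0.4334, +0.9012)
∠(n_2, n_4) = 120.90°
δ = |180° − 120.90°| = 59.10°
59.10° ≤ 2α = 69.98°  →  valid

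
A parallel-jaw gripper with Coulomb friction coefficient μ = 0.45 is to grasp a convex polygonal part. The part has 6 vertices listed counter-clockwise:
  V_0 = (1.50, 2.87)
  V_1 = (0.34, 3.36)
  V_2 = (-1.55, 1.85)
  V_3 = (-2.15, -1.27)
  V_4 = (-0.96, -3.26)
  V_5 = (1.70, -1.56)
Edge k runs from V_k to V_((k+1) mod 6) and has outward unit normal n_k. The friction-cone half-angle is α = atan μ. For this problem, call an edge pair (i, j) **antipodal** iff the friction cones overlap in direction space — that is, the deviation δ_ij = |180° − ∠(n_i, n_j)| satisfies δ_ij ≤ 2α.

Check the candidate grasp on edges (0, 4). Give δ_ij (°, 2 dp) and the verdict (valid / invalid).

δ = 55.48°, invalid

α = atan 0.45 = 24.23°;  2α = 48.46°
edge 0: e_0 = (-1.16, +0.49);  n_0 = (+0.3891, +0.9212)
edge 4: e_4 = (+2.66, +1.70);  n_4 = (+0.5385, -0.8426)
∠(n_0, n_4) = 124.52°
δ = |180° − 124.52°| = 55.48°
55.48° > 2α = 48.46°  →  invalid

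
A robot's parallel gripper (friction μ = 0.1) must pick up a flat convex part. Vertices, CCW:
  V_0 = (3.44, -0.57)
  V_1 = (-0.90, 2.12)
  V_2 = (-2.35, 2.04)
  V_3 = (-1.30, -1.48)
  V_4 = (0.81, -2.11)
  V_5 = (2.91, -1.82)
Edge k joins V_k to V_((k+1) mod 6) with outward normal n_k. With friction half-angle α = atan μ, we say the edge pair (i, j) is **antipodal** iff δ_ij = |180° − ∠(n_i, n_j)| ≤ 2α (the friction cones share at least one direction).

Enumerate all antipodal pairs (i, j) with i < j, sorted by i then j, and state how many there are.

count = 1; pairs: (1,4)

α = atan 0.1 = 5.71°;  2α = 11.42°
n_0 = (+0.5268, +0.8500)
n_1 = (-0.0551, +0.9985)
n_2 = (-0.9583, -0.2858)
n_3 = (-0.2861, -0.9582)
n_4 = (+0.1368, -0.9906)
n_5 = (+0.9207, -0.3904)
  (0,1): δ = 145.05°  ·
  (0,2): δ = 41.60°  ·
  (0,3): δ = 15.17°  ·
  (0,4): δ = 39.65°  ·
  (0,5): δ = 98.81°  ·
  (1,2): δ = 76.55°  ·
  (1,3): δ = 19.78°  ·
  (1,4): δ = 4.70°  ✓
  (1,5): δ = 63.87°  ·
  (2,3): δ = 123.23°  ·
  (2,4): δ = 98.75°  ·
  (2,5): δ = 39.59°  ·
  (3,4): δ = 155.51°  ·
  (3,5): δ = 96.35°  ·
  (4,5): δ = 120.84°  ·
antipodal pairs: 1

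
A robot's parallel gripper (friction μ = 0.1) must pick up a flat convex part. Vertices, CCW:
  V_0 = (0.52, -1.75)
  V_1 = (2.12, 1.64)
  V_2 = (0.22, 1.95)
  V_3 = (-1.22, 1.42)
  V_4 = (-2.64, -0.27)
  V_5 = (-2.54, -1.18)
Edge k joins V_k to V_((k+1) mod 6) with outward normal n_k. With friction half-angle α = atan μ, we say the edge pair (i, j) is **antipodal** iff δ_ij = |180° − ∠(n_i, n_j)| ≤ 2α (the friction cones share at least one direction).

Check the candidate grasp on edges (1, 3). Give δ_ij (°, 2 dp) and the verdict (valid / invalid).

δ = 120.77°, invalid

α = atan 0.1 = 5.71°;  2α = 11.42°
edge 1: e_1 = (-1.90, +0.31);  n_1 = (+0.1610, +0.9869)
edge 3: e_3 = (-1.42, -1.69);  n_3 = (-0.7656, +0.6433)
∠(n_1, n_3) = 59.23°
δ = |180° − 59.23°| = 120.77°
120.77° > 2α = 11.42°  →  invalid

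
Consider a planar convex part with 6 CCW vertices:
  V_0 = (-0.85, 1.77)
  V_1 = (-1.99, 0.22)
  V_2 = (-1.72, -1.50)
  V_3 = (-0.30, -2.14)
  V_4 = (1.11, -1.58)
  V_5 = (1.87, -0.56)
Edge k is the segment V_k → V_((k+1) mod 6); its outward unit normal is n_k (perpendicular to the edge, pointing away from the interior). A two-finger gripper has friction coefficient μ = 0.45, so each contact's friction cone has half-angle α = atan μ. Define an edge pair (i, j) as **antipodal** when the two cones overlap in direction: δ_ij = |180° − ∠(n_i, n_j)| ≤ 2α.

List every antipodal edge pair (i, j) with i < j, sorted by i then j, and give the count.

count = 5; pairs: (0,3), (0,4), (1,4), (1,5), (2,5)

α = atan 0.45 = 24.23°;  2α = 48.46°
n_0 = (-0.8056, +0.5925)
n_1 = (-0.9879, -0.1551)
n_2 = (-0.4109, -0.9117)
n_3 = (+0.3691, -0.9294)
n_4 = (+0.8019, -0.5975)
n_5 = (+0.6506, +0.7595)
  (0,1): δ = 134.74°  ·
  (0,2): δ = 77.93°  ·
  (0,3): δ = 32.00°  ✓
  (0,4): δ = 0.36°  ✓
  (0,5): δ = 85.75°  ·
  (1,2): δ = 123.18°  ·
  (1,3): δ = 77.26°  ·
  (1,4): δ = 45.61°  ✓
  (1,5): δ = 40.49°  ✓
  (2,3): δ = 134.08°  ·
  (2,4): δ = 102.43°  ·
  (2,5): δ = 16.32°  ✓
  (3,4): δ = 148.35°  ·
  (3,5): δ = 62.25°  ·
  (4,5): δ = 93.89°  ·
antipodal pairs: 5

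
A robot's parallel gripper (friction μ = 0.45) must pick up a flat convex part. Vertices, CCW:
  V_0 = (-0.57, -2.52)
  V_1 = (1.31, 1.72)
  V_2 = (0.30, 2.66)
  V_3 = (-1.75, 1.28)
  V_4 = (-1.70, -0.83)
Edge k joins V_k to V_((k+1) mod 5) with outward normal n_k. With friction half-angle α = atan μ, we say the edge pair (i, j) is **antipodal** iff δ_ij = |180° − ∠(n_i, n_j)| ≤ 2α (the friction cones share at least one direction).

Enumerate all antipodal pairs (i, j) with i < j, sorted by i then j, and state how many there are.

count = 4; pairs: (0,2), (0,3), (1,3), (1,4)

α = atan 0.45 = 24.23°;  2α = 48.46°
n_0 = (+0.9142, -0.4053)
n_1 = (+0.6813, +0.7320)
n_2 = (-0.5584, +0.8296)
n_3 = (-0.9997, -0.0237)
n_4 = (-0.8313, -0.5558)
  (0,1): δ = 109.03°  ·
  (0,2): δ = 32.14°  ✓
  (0,3): δ = 25.27°  ✓
  (0,4): δ = 57.68°  ·
  (1,2): δ = 103.11°  ·
  (1,3): δ = 45.70°  ✓
  (1,4): δ = 13.29°  ✓
  (2,3): δ = 122.59°  ·
  (2,4): δ = 90.18°  ·
  (3,4): δ = 147.59°  ·
antipodal pairs: 4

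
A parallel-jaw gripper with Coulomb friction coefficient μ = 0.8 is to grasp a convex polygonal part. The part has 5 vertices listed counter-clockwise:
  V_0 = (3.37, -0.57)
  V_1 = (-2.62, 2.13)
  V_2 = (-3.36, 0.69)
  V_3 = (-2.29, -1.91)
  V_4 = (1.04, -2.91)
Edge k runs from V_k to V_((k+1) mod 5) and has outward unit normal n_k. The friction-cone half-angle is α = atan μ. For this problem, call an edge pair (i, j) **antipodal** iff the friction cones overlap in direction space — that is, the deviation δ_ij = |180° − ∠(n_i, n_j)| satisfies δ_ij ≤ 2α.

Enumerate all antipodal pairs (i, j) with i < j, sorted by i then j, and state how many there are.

count = 5; pairs: (0,2), (0,3), (0,4), (1,4), (2,4)

α = atan 0.8 = 38.66°;  2α = 77.32°
n_0 = (+0.4109, +0.9117)
n_1 = (-0.8894, +0.4571)
n_2 = (-0.9248, -0.3806)
n_3 = (-0.2876, -0.9577)
n_4 = (+0.7086, -0.7056)
  (0,1): δ = 92.93°  ·
  (0,2): δ = 43.37°  ✓
  (0,3): δ = 7.55°  ✓
  (0,4): δ = 69.39°  ✓
  (1,2): δ = 130.43°  ·
  (1,3): δ = 79.52°  ·
  (1,4): δ = 17.68°  ✓
  (2,3): δ = 129.08°  ·
  (2,4): δ = 67.25°  ✓
  (3,4): δ = 118.16°  ·
antipodal pairs: 5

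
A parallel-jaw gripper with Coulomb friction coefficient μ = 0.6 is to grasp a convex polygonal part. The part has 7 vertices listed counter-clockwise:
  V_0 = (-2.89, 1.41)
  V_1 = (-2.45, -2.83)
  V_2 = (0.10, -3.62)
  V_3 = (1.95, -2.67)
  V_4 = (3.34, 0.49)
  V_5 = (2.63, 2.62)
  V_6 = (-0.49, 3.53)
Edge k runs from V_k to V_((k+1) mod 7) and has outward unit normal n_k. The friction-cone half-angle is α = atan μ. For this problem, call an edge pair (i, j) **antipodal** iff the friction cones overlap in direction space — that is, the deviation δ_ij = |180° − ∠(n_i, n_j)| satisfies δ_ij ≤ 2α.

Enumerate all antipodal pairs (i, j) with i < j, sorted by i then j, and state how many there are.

α = atan 0.6 = 30.96°;  2α = 61.93°
n_0 = (-0.9947, -0.1032)
n_1 = (-0.2959, -0.9552)
n_2 = (+0.4568, -0.8896)
n_3 = (+0.9154, -0.4026)
n_4 = (+0.9487, +0.3162)
n_5 = (+0.2800, +0.9600)
n_6 = (-0.6620, +0.7495)
  (0,1): δ = 113.14°  ·
  (0,2): δ = 68.74°  ·
  (0,3): δ = 29.67°  ✓
  (0,4): δ = 12.51°  ✓
  (0,5): δ = 67.82°  ·
  (0,6): δ = 125.53°  ·
  (1,2): δ = 135.61°  ·
  (1,3): δ = 96.53°  ·
  (1,4): δ = 54.35°  ✓
  (1,5): δ = 0.95°  ✓
  (1,6): δ = 58.67°  ✓
  (2,3): δ = 140.92°  ·
  (2,4): δ = 98.75°  ·
  (2,5): δ = 43.44°  ✓
  (2,6): δ = 14.27°  ✓
  (3,4): δ = 137.82°  ·
  (3,5): δ = 82.52°  ·
  (3,6): δ = 24.80°  ✓
  (4,5): δ = 124.70°  ·
  (4,6): δ = 66.98°  ·
  (5,6): δ = 122.28°  ·
antipodal pairs: 8

count = 8; pairs: (0,3), (0,4), (1,4), (1,5), (1,6), (2,5), (2,6), (3,6)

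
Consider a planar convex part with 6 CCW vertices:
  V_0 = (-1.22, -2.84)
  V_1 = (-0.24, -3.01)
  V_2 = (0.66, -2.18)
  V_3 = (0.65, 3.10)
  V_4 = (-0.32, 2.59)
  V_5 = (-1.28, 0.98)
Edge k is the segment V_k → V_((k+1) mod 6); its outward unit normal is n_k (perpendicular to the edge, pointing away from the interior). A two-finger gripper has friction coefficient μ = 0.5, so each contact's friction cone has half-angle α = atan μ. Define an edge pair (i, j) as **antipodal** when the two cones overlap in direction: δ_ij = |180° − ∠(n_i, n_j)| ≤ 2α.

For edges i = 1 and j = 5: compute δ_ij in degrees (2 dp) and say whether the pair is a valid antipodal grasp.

α = atan 0.5 = 26.57°;  2α = 53.13°
edge 1: e_1 = (+0.90, +0.83);  n_1 = (+0.6779, -0.7351)
edge 5: e_5 = (+0.06, -3.82);  n_5 = (-0.9999, -0.0157)
∠(n_1, n_5) = 131.78°
δ = |180° − 131.78°| = 48.22°
48.22° ≤ 2α = 53.13°  →  valid

δ = 48.22°, valid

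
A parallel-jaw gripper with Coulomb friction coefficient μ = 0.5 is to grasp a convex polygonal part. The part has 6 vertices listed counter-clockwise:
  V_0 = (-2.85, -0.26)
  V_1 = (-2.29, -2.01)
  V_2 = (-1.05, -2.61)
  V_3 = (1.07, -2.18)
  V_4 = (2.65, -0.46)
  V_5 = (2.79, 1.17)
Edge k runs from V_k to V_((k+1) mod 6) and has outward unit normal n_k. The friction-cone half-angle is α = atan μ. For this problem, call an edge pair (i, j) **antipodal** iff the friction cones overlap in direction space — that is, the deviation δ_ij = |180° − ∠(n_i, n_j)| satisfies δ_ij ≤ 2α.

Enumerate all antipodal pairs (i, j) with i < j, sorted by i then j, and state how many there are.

count = 4; pairs: (0,4), (1,5), (2,5), (3,5)

α = atan 0.5 = 26.57°;  2α = 53.13°
n_0 = (-0.9524, -0.3048)
n_1 = (-0.4356, -0.9002)
n_2 = (+0.1988, -0.9800)
n_3 = (+0.7364, -0.6765)
n_4 = (+0.9963, -0.0856)
n_5 = (-0.2458, +0.9693)
  (0,1): δ = 133.57°  ·
  (0,2): δ = 96.28°  ·
  (0,3): δ = 60.32°  ·
  (0,4): δ = 22.65°  ✓
  (0,5): δ = 86.48°  ·
  (1,2): δ = 142.71°  ·
  (1,3): δ = 106.75°  ·
  (1,4): δ = 69.09°  ·
  (1,5): δ = 40.05°  ✓
  (2,3): δ = 144.04°  ·
  (2,4): δ = 106.37°  ·
  (2,5): δ = 2.76°  ✓
  (3,4): δ = 142.34°  ·
  (3,5): δ = 33.20°  ✓
  (4,5): δ = 70.86°  ·
antipodal pairs: 4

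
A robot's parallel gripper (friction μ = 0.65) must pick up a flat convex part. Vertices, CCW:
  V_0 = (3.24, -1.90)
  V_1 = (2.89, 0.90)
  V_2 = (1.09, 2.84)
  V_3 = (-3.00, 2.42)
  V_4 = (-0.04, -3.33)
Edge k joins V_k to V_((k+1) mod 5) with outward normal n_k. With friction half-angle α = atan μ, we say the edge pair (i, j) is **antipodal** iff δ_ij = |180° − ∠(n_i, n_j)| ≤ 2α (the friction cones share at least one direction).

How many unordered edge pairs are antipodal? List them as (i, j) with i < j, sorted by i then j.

α = atan 0.65 = 33.02°;  2α = 66.05°
n_0 = (+0.9923, +0.1240)
n_1 = (+0.7331, +0.6802)
n_2 = (-0.1022, +0.9948)
n_3 = (-0.8891, -0.4577)
n_4 = (+0.3996, -0.9167)
  (0,1): δ = 144.27°  ·
  (0,2): δ = 91.26°  ·
  (0,3): δ = 20.11°  ✓
  (0,4): δ = 106.43°  ·
  (1,2): δ = 126.99°  ·
  (1,3): δ = 15.62°  ✓
  (1,4): δ = 70.70°  ·
  (2,3): δ = 68.62°  ·
  (2,4): δ = 17.69°  ✓
  (3,4): δ = 93.68°  ·
antipodal pairs: 3

count = 3; pairs: (0,3), (1,3), (2,4)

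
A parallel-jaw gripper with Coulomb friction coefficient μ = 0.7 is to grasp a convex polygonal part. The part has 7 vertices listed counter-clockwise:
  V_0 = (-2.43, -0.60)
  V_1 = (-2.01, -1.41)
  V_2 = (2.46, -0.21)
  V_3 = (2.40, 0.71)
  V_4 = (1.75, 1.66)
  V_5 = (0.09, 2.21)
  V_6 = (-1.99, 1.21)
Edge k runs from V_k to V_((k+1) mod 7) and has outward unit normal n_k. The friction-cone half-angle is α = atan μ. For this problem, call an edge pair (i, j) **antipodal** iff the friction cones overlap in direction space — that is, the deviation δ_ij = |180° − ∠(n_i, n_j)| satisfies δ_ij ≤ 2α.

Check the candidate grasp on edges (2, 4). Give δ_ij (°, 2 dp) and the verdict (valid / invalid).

α = atan 0.7 = 34.99°;  2α = 69.98°
edge 2: e_2 = (-0.06, +0.92);  n_2 = (+0.9979, +0.0651)
edge 4: e_4 = (-1.66, +0.55);  n_4 = (+0.3145, +0.9493)
∠(n_2, n_4) = 67.94°
δ = |180° − 67.94°| = 112.06°
112.06° > 2α = 69.98°  →  invalid

δ = 112.06°, invalid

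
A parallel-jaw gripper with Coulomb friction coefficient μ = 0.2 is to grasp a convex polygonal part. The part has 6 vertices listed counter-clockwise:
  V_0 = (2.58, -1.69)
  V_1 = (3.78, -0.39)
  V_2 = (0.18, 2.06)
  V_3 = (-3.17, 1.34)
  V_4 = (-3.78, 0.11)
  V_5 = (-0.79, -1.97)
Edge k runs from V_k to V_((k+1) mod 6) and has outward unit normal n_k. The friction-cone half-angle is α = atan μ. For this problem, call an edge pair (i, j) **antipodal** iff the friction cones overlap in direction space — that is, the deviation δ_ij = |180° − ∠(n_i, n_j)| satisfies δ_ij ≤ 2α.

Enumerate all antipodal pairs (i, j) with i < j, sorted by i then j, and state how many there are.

count = 3; pairs: (0,3), (1,4), (2,5)

α = atan 0.2 = 11.31°;  2α = 22.62°
n_0 = (+0.7348, -0.6783)
n_1 = (+0.5626, +0.8267)
n_2 = (-0.2101, +0.9777)
n_3 = (-0.8959, +0.4443)
n_4 = (-0.5711, -0.8209)
n_5 = (+0.0828, -0.9966)
  (0,1): δ = 81.53°  ·
  (0,2): δ = 35.16°  ·
  (0,3): δ = 16.33°  ✓
  (0,4): δ = 97.88°  ·
  (0,5): δ = 137.46°  ·
  (1,2): δ = 133.63°  ·
  (1,3): δ = 82.14°  ·
  (1,4): δ = 0.59°  ✓
  (1,5): δ = 38.99°  ·
  (2,3): δ = 128.51°  ·
  (2,4): δ = 46.95°  ·
  (2,5): δ = 7.38°  ✓
  (3,4): δ = 98.45°  ·
  (3,5): δ = 58.87°  ·
  (4,5): δ = 140.43°  ·
antipodal pairs: 3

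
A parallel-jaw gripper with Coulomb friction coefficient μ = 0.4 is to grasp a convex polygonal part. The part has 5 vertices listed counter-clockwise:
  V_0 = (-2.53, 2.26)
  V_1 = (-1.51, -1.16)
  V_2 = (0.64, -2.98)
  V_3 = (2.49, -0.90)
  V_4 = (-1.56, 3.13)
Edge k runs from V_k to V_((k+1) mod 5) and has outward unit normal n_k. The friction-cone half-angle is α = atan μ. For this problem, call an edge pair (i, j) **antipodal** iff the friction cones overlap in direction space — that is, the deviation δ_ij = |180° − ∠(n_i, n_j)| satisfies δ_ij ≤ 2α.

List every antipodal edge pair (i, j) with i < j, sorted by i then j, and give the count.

count = 3; pairs: (0,3), (1,3), (2,4)

α = atan 0.4 = 21.80°;  2α = 43.60°
n_0 = (-0.9583, -0.2858)
n_1 = (-0.6461, -0.7633)
n_2 = (+0.7472, -0.6646)
n_3 = (+0.7054, +0.7089)
n_4 = (-0.6677, +0.7444)
  (0,1): δ = 146.86°  ·
  (0,2): δ = 58.26°  ·
  (0,3): δ = 28.53°  ✓
  (0,4): δ = 115.28°  ·
  (1,2): δ = 91.40°  ·
  (1,3): δ = 4.61°  ✓
  (1,4): δ = 82.14°  ·
  (2,3): δ = 93.21°  ·
  (2,4): δ = 6.46°  ✓
  (3,4): δ = 93.25°  ·
antipodal pairs: 3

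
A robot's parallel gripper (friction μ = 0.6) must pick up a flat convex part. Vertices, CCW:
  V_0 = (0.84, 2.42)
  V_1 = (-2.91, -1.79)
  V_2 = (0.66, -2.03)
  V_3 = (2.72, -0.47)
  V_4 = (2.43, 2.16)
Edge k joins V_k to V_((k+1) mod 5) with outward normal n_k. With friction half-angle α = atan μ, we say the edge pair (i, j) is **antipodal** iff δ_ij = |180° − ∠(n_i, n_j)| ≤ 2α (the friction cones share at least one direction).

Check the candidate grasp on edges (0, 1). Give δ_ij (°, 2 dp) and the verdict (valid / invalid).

α = atan 0.6 = 30.96°;  2α = 61.93°
edge 0: e_0 = (-3.75, -4.21);  n_0 = (-0.7467, +0.6651)
edge 1: e_1 = (+3.57, -0.24);  n_1 = (-0.0671, -0.9977)
∠(n_0, n_1) = 127.85°
δ = |180° − 127.85°| = 52.15°
52.15° ≤ 2α = 61.93°  →  valid

δ = 52.15°, valid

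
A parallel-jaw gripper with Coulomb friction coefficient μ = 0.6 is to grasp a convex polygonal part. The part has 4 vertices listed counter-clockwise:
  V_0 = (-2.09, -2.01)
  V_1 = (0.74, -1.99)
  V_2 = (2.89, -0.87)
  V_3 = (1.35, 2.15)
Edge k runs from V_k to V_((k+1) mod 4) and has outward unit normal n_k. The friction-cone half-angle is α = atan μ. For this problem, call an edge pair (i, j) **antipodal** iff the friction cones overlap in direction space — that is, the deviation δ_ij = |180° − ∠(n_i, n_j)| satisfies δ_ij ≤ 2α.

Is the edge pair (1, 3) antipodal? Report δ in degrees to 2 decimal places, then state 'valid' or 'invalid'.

α = atan 0.6 = 30.96°;  2α = 61.93°
edge 1: e_1 = (+2.15, +1.12);  n_1 = (+0.4620, -0.8869)
edge 3: e_3 = (-3.44, -4.16);  n_3 = (-0.7706, +0.6373)
∠(n_1, n_3) = 157.10°
δ = |180° − 157.10°| = 22.90°
22.90° ≤ 2α = 61.93°  →  valid

δ = 22.90°, valid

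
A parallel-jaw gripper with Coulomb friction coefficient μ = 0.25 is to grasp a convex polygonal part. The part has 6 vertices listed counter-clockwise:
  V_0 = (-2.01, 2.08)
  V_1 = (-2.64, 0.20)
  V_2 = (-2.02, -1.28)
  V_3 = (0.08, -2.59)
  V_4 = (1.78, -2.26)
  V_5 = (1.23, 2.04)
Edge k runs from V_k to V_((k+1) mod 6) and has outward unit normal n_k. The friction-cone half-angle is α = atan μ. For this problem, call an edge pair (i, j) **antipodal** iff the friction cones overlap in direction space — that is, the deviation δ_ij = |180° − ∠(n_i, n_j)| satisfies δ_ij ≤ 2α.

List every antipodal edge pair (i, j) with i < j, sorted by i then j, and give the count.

count = 3; pairs: (0,4), (1,4), (3,5)

α = atan 0.25 = 14.04°;  2α = 28.07°
n_0 = (-0.9482, +0.3177)
n_1 = (-0.9223, -0.3864)
n_2 = (-0.5293, -0.8485)
n_3 = (+0.1906, -0.9817)
n_4 = (+0.9919, +0.1269)
n_5 = (+0.0123, +0.9999)
  (0,1): δ = 138.74°  ·
  (0,2): δ = 103.43°  ·
  (0,3): δ = 60.49°  ·
  (0,4): δ = 25.82°  ✓
  (0,5): δ = 107.82°  ·
  (1,2): δ = 144.69°  ·
  (1,3): δ = 101.74°  ·
  (1,4): δ = 15.44°  ✓
  (1,5): δ = 66.56°  ·
  (2,3): δ = 137.06°  ·
  (2,4): δ = 50.75°  ·
  (2,5): δ = 31.25°  ·
  (3,4): δ = 93.70°  ·
  (3,5): δ = 11.69°  ✓
  (4,5): δ = 98.00°  ·
antipodal pairs: 3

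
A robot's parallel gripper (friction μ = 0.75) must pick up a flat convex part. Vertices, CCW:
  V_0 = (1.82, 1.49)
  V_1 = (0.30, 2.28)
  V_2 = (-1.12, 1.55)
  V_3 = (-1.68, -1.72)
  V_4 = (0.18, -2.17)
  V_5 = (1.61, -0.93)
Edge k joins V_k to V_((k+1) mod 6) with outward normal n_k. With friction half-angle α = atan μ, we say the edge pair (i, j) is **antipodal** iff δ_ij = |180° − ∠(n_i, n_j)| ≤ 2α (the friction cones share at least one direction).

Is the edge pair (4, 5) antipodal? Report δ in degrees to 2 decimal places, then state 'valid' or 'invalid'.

δ = 135.89°, invalid

α = atan 0.75 = 36.87°;  2α = 73.74°
edge 4: e_4 = (+1.43, +1.24);  n_4 = (+0.6551, -0.7555)
edge 5: e_5 = (+0.21, +2.42);  n_5 = (+0.9963, -0.0865)
∠(n_4, n_5) = 44.11°
δ = |180° − 44.11°| = 135.89°
135.89° > 2α = 73.74°  →  invalid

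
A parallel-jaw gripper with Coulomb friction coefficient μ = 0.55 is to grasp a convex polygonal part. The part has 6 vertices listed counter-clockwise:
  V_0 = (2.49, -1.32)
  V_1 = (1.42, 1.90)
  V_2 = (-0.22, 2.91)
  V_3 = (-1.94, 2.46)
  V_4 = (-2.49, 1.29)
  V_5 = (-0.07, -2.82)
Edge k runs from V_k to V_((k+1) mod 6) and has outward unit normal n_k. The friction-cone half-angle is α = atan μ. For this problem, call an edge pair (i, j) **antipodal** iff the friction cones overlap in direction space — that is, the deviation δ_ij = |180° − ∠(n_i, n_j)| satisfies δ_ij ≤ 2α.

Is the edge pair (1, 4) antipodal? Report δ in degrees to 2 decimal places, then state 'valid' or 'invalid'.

δ = 27.88°, valid

α = atan 0.55 = 28.81°;  2α = 57.62°
edge 1: e_1 = (-1.64, +1.01);  n_1 = (+0.5244, +0.8515)
edge 4: e_4 = (+2.42, -4.11);  n_4 = (-0.8617, -0.5074)
∠(n_1, n_4) = 152.12°
δ = |180° − 152.12°| = 27.88°
27.88° ≤ 2α = 57.62°  →  valid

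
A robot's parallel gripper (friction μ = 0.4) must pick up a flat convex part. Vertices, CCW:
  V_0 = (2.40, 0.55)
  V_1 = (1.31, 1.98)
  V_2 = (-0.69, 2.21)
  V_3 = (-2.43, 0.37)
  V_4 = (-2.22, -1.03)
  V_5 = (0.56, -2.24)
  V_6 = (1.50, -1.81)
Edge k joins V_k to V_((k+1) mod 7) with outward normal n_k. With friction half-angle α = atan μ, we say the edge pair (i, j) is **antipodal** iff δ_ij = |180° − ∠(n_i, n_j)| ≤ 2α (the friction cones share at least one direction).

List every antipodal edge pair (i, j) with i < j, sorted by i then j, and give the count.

α = atan 0.4 = 21.80°;  2α = 43.60°
n_0 = (+0.7953, +0.6062)
n_1 = (+0.1142, +0.9935)
n_2 = (-0.7266, +0.6871)
n_3 = (-0.9889, -0.1483)
n_4 = (-0.3991, -0.9169)
n_5 = (+0.4160, -0.9094)
n_6 = (+0.9344, -0.3563)
  (0,1): δ = 133.88°  ·
  (0,2): δ = 80.72°  ·
  (0,3): δ = 28.79°  ✓
  (0,4): δ = 29.16°  ✓
  (0,5): δ = 77.27°  ·
  (0,6): δ = 121.81°  ·
  (1,2): δ = 126.84°  ·
  (1,3): δ = 74.91°  ·
  (1,4): δ = 16.96°  ✓
  (1,5): δ = 31.14°  ✓
  (1,6): δ = 75.69°  ·
  (2,3): δ = 128.07°  ·
  (2,4): δ = 70.12°  ·
  (2,5): δ = 22.02°  ✓
  (2,6): δ = 22.53°  ✓
  (3,4): δ = 122.05°  ·
  (3,5): δ = 73.95°  ·
  (3,6): δ = 29.41°  ✓
  (4,5): δ = 131.90°  ·
  (4,6): δ = 87.35°  ·
  (5,6): δ = 135.46°  ·
antipodal pairs: 7

count = 7; pairs: (0,3), (0,4), (1,4), (1,5), (2,5), (2,6), (3,6)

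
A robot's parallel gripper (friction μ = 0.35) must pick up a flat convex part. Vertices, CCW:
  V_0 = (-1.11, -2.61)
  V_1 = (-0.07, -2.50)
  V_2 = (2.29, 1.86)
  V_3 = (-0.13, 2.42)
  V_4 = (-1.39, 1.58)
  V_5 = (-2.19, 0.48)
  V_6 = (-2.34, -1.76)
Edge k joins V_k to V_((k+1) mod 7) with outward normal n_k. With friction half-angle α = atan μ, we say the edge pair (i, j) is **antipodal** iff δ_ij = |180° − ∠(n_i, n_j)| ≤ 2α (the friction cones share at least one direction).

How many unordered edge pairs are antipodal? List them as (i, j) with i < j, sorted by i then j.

α = atan 0.35 = 19.29°;  2α = 38.58°
n_0 = (+0.1052, -0.9945)
n_1 = (+0.8794, -0.4760)
n_2 = (+0.2254, +0.9743)
n_3 = (-0.5547, +0.8321)
n_4 = (-0.8087, +0.5882)
n_5 = (-0.9978, +0.0668)
n_6 = (-0.5685, -0.8227)
  (0,1): δ = 124.46°  ·
  (0,2): δ = 19.07°  ✓
  (0,3): δ = 27.65°  ✓
  (0,4): δ = 47.93°  ·
  (0,5): δ = 80.13°  ·
  (0,6): δ = 139.32°  ·
  (1,2): δ = 74.60°  ·
  (1,3): δ = 27.88°  ✓
  (1,4): δ = 7.60°  ✓
  (1,5): δ = 24.59°  ✓
  (1,6): δ = 83.78°  ·
  (2,3): δ = 133.28°  ·
  (2,4): δ = 113.00°  ·
  (2,5): δ = 80.80°  ·
  (2,6): δ = 21.62°  ✓
  (3,4): δ = 159.72°  ·
  (3,5): δ = 127.52°  ·
  (3,6): δ = 68.34°  ·
  (4,5): δ = 147.80°  ·
  (4,6): δ = 88.62°  ·
  (5,6): δ = 120.82°  ·
antipodal pairs: 6

count = 6; pairs: (0,2), (0,3), (1,3), (1,4), (1,5), (2,6)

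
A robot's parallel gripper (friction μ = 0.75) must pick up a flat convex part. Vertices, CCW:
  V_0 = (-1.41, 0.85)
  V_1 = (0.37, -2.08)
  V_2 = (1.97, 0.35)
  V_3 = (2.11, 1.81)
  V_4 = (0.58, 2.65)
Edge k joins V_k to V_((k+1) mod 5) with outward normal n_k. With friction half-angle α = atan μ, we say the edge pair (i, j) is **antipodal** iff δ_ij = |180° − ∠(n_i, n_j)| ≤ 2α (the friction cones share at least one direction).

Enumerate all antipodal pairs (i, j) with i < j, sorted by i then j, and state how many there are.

α = atan 0.75 = 36.87°;  2α = 73.74°
n_0 = (-0.8546, -0.5192)
n_1 = (+0.8352, -0.5499)
n_2 = (+0.9954, -0.0955)
n_3 = (+0.4813, +0.8766)
n_4 = (-0.6708, +0.7416)
  (0,1): δ = 64.64°  ✓
  (0,2): δ = 36.76°  ✓
  (0,3): δ = 29.95°  ✓
  (0,4): δ = 100.85°  ·
  (1,2): δ = 152.12°  ·
  (1,3): δ = 85.41°  ·
  (1,4): δ = 14.51°  ✓
  (2,3): δ = 113.29°  ·
  (2,4): δ = 42.39°  ✓
  (3,4): δ = 109.10°  ·
antipodal pairs: 5

count = 5; pairs: (0,1), (0,2), (0,3), (1,4), (2,4)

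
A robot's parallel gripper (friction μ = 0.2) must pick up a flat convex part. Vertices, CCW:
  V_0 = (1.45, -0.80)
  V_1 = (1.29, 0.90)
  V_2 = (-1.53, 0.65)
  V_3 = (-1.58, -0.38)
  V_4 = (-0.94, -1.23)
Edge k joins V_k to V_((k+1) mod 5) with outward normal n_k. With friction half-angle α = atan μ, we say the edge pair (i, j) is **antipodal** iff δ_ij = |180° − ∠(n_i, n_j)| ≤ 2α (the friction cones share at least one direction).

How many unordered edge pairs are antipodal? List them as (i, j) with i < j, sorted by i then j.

count = 2; pairs: (0,2), (1,4)

α = atan 0.2 = 11.31°;  2α = 22.62°
n_0 = (+0.9956, +0.0937)
n_1 = (-0.0883, +0.9961)
n_2 = (-0.9988, +0.0485)
n_3 = (-0.7989, -0.6015)
n_4 = (+0.1771, -0.9842)
  (0,1): δ = 90.31°  ·
  (0,2): δ = 8.16°  ✓
  (0,3): δ = 31.60°  ·
  (0,4): δ = 94.82°  ·
  (1,2): δ = 97.85°  ·
  (1,3): δ = 58.09°  ·
  (1,4): δ = 5.13°  ✓
  (2,3): δ = 140.24°  ·
  (2,4): δ = 77.02°  ·
  (3,4): δ = 116.78°  ·
antipodal pairs: 2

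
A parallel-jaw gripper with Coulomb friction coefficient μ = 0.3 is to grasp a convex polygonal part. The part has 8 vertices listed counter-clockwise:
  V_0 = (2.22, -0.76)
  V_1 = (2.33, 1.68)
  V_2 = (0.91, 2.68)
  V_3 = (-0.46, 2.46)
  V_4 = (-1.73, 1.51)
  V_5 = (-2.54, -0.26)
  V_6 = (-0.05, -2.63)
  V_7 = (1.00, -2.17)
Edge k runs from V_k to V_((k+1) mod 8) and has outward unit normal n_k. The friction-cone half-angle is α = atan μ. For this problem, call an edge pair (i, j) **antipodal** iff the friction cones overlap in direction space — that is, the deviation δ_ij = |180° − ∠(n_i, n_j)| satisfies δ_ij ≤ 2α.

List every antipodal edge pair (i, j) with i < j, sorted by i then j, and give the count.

count = 6; pairs: (0,4), (1,5), (2,6), (3,6), (3,7), (4,7)

α = atan 0.3 = 16.70°;  2α = 33.40°
n_0 = (+0.9990, -0.0450)
n_1 = (+0.5758, +0.8176)
n_2 = (-0.1586, +0.9874)
n_3 = (-0.5990, +0.8008)
n_4 = (-0.9093, +0.4161)
n_5 = (-0.6894, -0.7243)
n_6 = (+0.4013, -0.9160)
n_7 = (+0.7562, -0.6543)
  (0,1): δ = 122.57°  ·
  (0,2): δ = 78.30°  ·
  (0,3): δ = 50.62°  ·
  (0,4): δ = 22.01°  ✓
  (0,5): δ = 49.00°  ·
  (0,6): δ = 116.24°  ·
  (0,7): δ = 141.71°  ·
  (1,2): δ = 135.72°  ·
  (1,3): δ = 108.05°  ·
  (1,4): δ = 79.44°  ·
  (1,5): δ = 8.43°  ✓
  (1,6): δ = 58.81°  ·
  (1,7): δ = 84.29°  ·
  (2,3): δ = 152.33°  ·
  (2,4): δ = 123.71°  ·
  (2,5): δ = 52.71°  ·
  (2,6): δ = 14.54°  ✓
  (2,7): δ = 40.01°  ·
  (3,4): δ = 151.39°  ·
  (3,5): δ = 80.38°  ·
  (3,6): δ = 13.14°  ✓
  (3,7): δ = 12.33°  ✓
  (4,5): δ = 109.00°  ·
  (4,6): δ = 41.75°  ·
  (4,7): δ = 16.28°  ✓
  (5,6): δ = 112.76°  ·
  (5,7): δ = 87.28°  ·
  (6,7): δ = 154.53°  ·
antipodal pairs: 6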